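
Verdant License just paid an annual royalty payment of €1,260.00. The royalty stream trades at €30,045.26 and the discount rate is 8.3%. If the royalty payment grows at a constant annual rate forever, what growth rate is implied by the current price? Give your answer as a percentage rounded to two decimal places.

P = D₀(1+g)/(r−g) ⇒ P(r−g) = D₀(1+g) ⇒ g(P+D₀) = P·r − D₀
g = (P·r − D₀)/(P + D₀) = (€30,045.26×0.083 − €1,260.00) / (€30,045.26 + €1,260.00) = 0.039411

3.94%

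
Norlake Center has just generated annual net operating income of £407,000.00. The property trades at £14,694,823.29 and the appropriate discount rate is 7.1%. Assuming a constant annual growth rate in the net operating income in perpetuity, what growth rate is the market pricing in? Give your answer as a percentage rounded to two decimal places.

4.21%

P = D₀(1+g)/(r−g) ⇒ P(r−g) = D₀(1+g) ⇒ g(P+D₀) = P·r − D₀
g = (P·r − D₀)/(P + D₀) = (£14,694,823.29×0.071 − £407,000.00) / (£14,694,823.29 + £407,000.00) = 0.042136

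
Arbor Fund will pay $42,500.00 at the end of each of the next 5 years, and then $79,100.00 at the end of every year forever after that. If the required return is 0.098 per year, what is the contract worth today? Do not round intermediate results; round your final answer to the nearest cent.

$667688.26

PV of 5-year annuity: $42,500.00 × [1 − (1+0.098)^−5] / 0.098 = 161934.98189
Perpetuity value at year 5: $79,100.00 / 0.098 = 807142.85714
PV of perpetuity: 807142.85714 / (1+0.098)^5 = 505753.27909
Total PV = 161934.98189 + 505753.27909 = 667688.26098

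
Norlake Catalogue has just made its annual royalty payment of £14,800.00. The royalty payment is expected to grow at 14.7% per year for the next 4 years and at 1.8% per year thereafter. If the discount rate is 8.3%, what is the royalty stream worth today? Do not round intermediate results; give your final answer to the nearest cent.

D_1 = 16975.60000
D_2 = 19471.01320
D_3 = 22333.25214
D_4 = 25616.24021
Terminal value at year 4: TV = D_4×(1+g_2)/(r−g_2) = 26077.33253/0.065 = 401189.73121
P_0 = D_1/(1+r)^1 + D_2/(1+r)^2 + D_3/(1+r)^3 + D_4/(1+r)^4 + TV/(1+r)^4
    = 15674.60757 + 16600.90017 + 17581.93213 + 18620.93827 + 291632.54098 = 360110.91913

£360110.92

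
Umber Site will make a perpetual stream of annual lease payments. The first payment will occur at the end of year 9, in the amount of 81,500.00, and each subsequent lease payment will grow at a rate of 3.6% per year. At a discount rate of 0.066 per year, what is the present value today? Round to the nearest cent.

1629216.19

Value at end of year 8: C₁ / (r − g) = 81,500.00 / (0.066 − 0.036) = 2,716,666.6667
Discount to today: PV = 2,716,666.6667 / (1 + 0.066)^8 = 2,716,666.6667 / 1.667468 = 1,629,216.19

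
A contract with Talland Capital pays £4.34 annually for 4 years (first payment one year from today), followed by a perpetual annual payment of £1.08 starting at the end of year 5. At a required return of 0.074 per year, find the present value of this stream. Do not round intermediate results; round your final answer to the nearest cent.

PV of 4-year annuity: £4.34 × [1 − (1+0.074)^−4] / 0.074 = 14.56872
Perpetuity value at year 4: £1.08 / 0.074 = 14.59459
PV of perpetuity: 14.59459 / (1+0.074)^4 = 10.96920
Total PV = 14.56872 + 10.96920 = 25.53792

£25.54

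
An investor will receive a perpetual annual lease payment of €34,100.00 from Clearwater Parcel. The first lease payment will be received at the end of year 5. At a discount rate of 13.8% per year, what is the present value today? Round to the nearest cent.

Value at end of year 4: C / r = €34,100.00 / 0.138 = €247,101.4493
Discount to today: PV = €247,101.4493 / (1 + 0.138)^4 = €247,101.4493 / 1.677139 = €147,335.11

€147335.11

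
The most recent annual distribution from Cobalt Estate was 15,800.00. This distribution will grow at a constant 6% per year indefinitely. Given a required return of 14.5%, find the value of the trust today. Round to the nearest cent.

197035.29

D₁ = D₀ × (1 + g) = 15,800.00 × 1.06 = 16,748.0000
Growing perpetuity: P = D₁ / (r − g) = 16,748.0000 / (0.145 − 0.06) = 197,035.29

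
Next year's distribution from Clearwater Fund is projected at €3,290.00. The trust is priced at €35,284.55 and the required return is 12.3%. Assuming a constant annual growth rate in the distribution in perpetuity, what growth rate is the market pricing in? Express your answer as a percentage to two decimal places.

2.98%

P = D₁/(r−g) ⇒ g = r − D₁/P = 0.123 − €3,290.00/€35,284.55 = 0.029758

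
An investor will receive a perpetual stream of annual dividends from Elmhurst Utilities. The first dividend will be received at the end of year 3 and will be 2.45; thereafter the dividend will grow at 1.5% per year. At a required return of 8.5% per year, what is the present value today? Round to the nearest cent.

Value at end of year 2: C₁ / (r − g) = 2.45 / (0.085 − 0.015) = 35.0000
Discount to today: PV = 35.0000 / (1 + 0.085)^2 = 35.0000 / 1.177225 = 29.73

29.73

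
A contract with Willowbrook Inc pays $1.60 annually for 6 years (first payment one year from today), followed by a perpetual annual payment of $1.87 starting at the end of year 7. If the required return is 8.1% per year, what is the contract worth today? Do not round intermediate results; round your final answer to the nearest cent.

PV of 6-year annuity: $1.60 × [1 − (1+0.081)^−6] / 0.081 = 7.37422
Perpetuity value at year 6: $1.87 / 0.081 = 23.08642
PV of perpetuity: 23.08642 / (1+0.081)^6 = 14.46780
Total PV = 7.37422 + 14.46780 = 21.84202

$21.84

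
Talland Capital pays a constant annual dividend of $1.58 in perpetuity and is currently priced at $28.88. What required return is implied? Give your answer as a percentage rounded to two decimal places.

P = C/r ⇒ r = C/P = $1.58/$28.88 = 0.054709

5.47%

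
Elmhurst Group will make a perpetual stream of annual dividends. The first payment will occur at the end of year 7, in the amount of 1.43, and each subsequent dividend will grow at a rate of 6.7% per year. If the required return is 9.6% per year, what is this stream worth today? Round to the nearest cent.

28.45

Value at end of year 6: C₁ / (r − g) = 1.43 / (0.096 − 0.067) = 49.3103
Discount to today: PV = 49.3103 / (1 + 0.096)^6 = 49.3103 / 1.733258 = 28.45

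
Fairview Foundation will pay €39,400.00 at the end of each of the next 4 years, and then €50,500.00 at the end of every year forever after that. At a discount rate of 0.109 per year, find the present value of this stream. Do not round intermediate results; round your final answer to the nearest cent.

PV of 4-year annuity: €39,400.00 × [1 − (1+0.109)^−4] / 0.109 = 122497.80423
Perpetuity value at year 4: €50,500.00 / 0.109 = 463302.75229
PV of perpetuity: 463302.75229 / (1+0.109)^4 = 306294.14535
Total PV = 122497.80423 + 306294.14535 = 428791.94958

€428791.95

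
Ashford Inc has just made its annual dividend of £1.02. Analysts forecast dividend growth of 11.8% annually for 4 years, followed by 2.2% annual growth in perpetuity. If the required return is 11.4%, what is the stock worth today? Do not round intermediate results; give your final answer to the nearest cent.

£15.61

D_1 = 1.14036
D_2 = 1.27492
D_3 = 1.42536
D_4 = 1.59356
Terminal value at year 4: TV = D_4×(1+g_2)/(r−g_2) = 1.62861/0.092 = 17.70233
P_0 = D_1/(1+r)^1 + D_2/(1+r)^2 + D_3/(1+r)^3 + D_4/(1+r)^4 + TV/(1+r)^4
    = 1.02366 + 1.02734 + 1.03103 + 1.03473 + 11.49449 = 15.61125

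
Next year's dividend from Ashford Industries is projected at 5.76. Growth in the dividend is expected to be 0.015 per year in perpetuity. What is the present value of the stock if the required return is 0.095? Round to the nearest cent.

Growing perpetuity: P = D₁ / (r − g) = 5.7600 / (0.095 − 0.015) = 72.00

72.00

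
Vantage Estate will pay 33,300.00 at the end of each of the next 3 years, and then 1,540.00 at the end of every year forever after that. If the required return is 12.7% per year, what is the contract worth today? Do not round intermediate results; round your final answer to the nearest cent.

PV of 3-year annuity: 33,300.00 × [1 − (1+0.127)^−3] / 0.127 = 79028.64289
Perpetuity value at year 3: 1,540.00 / 0.127 = 12125.98425
PV of perpetuity: 12125.98425 / (1+0.127)^3 = 8471.20617
Total PV = 79028.64289 + 8471.20617 = 87499.84906

87499.85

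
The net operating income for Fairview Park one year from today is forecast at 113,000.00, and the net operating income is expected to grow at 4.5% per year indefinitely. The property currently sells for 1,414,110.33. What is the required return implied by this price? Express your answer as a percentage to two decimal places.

P = D₁/(r − g) ⇒ r = D₁/P + g = 113,000.0000/1,414,110.33 + 0.045 = 0.079909 + 0.045 = 0.124909

12.49%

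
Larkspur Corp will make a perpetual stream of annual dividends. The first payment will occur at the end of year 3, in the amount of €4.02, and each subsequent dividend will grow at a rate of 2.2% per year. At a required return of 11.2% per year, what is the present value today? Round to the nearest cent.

Value at end of year 2: C₁ / (r − g) = €4.02 / (0.112 − 0.022) = €44.6667
Discount to today: PV = €44.6667 / (1 + 0.112)^2 = €44.6667 / 1.236544 = €36.12

€36.12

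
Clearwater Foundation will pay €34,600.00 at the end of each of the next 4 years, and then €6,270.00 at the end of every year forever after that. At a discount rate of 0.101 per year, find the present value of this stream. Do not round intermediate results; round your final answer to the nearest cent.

€151687.45

PV of 4-year annuity: €34,600.00 × [1 − (1+0.101)^−4] / 0.101 = 109440.34655
Perpetuity value at year 4: €6,270.00 / 0.101 = 62079.20792
PV of perpetuity: 62079.20792 / (1+0.101)^4 = 42247.09888
Total PV = 109440.34655 + 42247.09888 = 151687.44543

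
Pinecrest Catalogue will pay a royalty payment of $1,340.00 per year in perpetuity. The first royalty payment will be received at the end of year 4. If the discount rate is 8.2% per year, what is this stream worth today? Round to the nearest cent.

$12900.58

Value at end of year 3: C / r = $1,340.00 / 0.082 = $16,341.4634
Discount to today: PV = $16,341.4634 / (1 + 0.082)^3 = $16,341.4634 / 1.266723 = $12,900.58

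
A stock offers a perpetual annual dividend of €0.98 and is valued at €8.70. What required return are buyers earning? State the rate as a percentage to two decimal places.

P = C/r ⇒ r = C/P = €0.98/€8.70 = 0.112644

11.26%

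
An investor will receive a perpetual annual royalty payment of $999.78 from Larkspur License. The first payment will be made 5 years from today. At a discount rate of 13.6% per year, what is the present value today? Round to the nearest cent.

Value at end of year 4: C / r = $999.78 / 0.136 = $7,351.3235
Discount to today: PV = $7,351.3235 / (1 + 0.136)^4 = $7,351.3235 / 1.665380 = $4,414.20

$4414.20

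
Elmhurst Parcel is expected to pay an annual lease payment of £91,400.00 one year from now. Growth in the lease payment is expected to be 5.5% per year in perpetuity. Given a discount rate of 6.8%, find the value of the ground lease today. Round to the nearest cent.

Growing perpetuity: P = D₁ / (r − g) = £91,400.0000 / (0.068 − 0.055) = £7,030,769.23

£7030769.23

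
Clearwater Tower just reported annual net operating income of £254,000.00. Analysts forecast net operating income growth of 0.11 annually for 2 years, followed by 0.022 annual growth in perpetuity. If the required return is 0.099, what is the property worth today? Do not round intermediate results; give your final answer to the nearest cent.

£3954749.65

D_1 = 281940.00000
D_2 = 312953.40000
Terminal value at year 2: TV = D_2×(1+g_2)/(r−g_2) = 319838.37480/0.077 = 4153745.12727
P_0 = D_1/(1+r)^1 + D_2/(1+r)^2 + TV/(1+r)^2
    = 256542.31119 + 259110.06863 + 3439097.27453 = 3954749.65435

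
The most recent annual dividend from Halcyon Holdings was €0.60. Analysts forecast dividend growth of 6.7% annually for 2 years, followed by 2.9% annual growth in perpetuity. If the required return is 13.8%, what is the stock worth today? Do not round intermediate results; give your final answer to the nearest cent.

D_1 = 0.64020
D_2 = 0.68309
Terminal value at year 2: TV = D_2×(1+g_2)/(r−g_2) = 0.70290/0.109 = 6.44865
P_0 = D_1/(1+r)^1 + D_2/(1+r)^2 + TV/(1+r)^2
    = 0.56257 + 0.52747 + 4.97949 = 6.06952

€6.07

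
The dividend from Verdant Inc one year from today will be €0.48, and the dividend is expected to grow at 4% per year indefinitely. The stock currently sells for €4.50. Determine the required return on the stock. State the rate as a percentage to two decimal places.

P = D₁/(r − g) ⇒ r = D₁/P + g = €0.4800/€4.50 + 0.04 = 0.106667 + 0.04 = 0.146667

14.67%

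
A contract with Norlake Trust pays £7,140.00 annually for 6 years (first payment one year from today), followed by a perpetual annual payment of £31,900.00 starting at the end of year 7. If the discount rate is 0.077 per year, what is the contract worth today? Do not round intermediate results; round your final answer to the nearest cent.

£298773.99

PV of 6-year annuity: £7,140.00 × [1 − (1+0.077)^−6] / 0.077 = 33309.92432
Perpetuity value at year 6: £31,900.00 / 0.077 = 414285.71429
PV of perpetuity: 414285.71429 / (1+0.077)^6 = 265464.06361
Total PV = 33309.92432 + 265464.06361 = 298773.98793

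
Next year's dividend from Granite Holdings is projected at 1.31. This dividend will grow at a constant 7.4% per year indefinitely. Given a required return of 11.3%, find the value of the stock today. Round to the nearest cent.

33.59

Growing perpetuity: P = D₁ / (r − g) = 1.3100 / (0.113 − 0.074) = 33.59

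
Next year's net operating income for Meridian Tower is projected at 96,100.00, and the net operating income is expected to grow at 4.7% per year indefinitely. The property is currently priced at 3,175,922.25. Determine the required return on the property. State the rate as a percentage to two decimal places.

7.73%

P = D₁/(r − g) ⇒ r = D₁/P + g = 96,100.0000/3,175,922.25 + 0.047 = 0.030259 + 0.047 = 0.077259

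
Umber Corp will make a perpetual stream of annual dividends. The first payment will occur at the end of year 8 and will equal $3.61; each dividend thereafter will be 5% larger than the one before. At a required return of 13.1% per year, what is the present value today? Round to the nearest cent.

$18.83

Value at end of year 7: C₁ / (r − g) = $3.61 / (0.131 − 0.05) = $44.5679
Discount to today: PV = $44.5679 / (1 + 0.131)^7 = $44.5679 / 2.367218 = $18.83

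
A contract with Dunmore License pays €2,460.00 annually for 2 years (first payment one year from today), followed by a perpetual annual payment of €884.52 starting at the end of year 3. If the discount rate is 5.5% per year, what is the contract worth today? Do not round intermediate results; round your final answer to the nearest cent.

PV of 2-year annuity: €2,460.00 × [1 − (1+0.055)^−2] / 0.055 = 4541.94650
Perpetuity value at year 2: €884.52 / 0.055 = 16082.18182
PV of perpetuity: 16082.18182 / (1+0.055)^2 = 14449.07510
Total PV = 4541.94650 + 14449.07510 = 18991.02160

€18991.02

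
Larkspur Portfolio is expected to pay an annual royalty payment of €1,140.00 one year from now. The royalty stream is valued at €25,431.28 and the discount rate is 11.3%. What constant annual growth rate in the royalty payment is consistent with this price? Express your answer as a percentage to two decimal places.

P = D₁/(r−g) ⇒ g = r − D₁/P = 0.113 − €1,140.00/€25,431.28 = 0.068173

6.82%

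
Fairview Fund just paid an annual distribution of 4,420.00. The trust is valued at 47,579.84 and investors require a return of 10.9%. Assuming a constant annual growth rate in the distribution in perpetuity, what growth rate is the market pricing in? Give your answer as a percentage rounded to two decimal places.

1.47%

P = D₀(1+g)/(r−g) ⇒ P(r−g) = D₀(1+g) ⇒ g(P+D₀) = P·r − D₀
g = (P·r − D₀)/(P + D₀) = (47,579.84×0.109 − 4,420.00) / (47,579.84 + 4,420.00) = 0.014735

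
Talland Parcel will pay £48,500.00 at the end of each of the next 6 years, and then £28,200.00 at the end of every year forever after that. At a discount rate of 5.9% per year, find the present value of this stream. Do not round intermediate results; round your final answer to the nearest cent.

£578102.19

PV of 6-year annuity: £48,500.00 × [1 − (1+0.059)^−6] / 0.059 = 239241.38200
Perpetuity value at year 6: £28,200.00 / 0.059 = 477966.10169
PV of perpetuity: 477966.10169 / (1+0.059)^6 = 338860.80329
Total PV = 239241.38200 + 338860.80329 = 578102.18530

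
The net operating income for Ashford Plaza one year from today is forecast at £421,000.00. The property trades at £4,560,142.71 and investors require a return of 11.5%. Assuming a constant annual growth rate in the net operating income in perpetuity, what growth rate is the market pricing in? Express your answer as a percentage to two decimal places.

P = D₁/(r−g) ⇒ g = r − D₁/P = 0.115 − £421,000.00/£4,560,142.71 = 0.022678

2.27%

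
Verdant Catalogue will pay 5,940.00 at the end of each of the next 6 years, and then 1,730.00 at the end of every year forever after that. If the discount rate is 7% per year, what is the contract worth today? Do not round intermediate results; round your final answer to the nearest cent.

PV of 6-year annuity: 5,940.00 × [1 − (1+0.07)^−6] / 0.07 = 28313.24558
Perpetuity value at year 6: 1,730.00 / 0.07 = 24714.28571
PV of perpetuity: 24714.28571 / (1+0.07)^6 = 16468.17210
Total PV = 28313.24558 + 16468.17210 = 44781.41768

44781.42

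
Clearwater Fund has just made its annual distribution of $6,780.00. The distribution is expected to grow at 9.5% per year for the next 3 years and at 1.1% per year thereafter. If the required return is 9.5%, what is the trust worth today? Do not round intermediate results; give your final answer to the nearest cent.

D_1 = 7424.10000
D_2 = 8129.38950
D_3 = 8901.68150
Terminal value at year 3: TV = D_3×(1+g_2)/(r−g_2) = 8999.60000/0.084 = 107138.09523
P_0 = D_1/(1+r)^1 + D_2/(1+r)^2 + D_3/(1+r)^3 + TV/(1+r)^3
    = 6780.00000 + 6780.00000 + 6780.00000 + 81602.14286 = 101942.14286

$101942.14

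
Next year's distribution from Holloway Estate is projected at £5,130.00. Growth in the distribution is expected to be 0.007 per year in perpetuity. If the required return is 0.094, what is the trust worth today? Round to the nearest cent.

£58965.52

Growing perpetuity: P = D₁ / (r − g) = £5,130.0000 / (0.094 − 0.007) = £58,965.52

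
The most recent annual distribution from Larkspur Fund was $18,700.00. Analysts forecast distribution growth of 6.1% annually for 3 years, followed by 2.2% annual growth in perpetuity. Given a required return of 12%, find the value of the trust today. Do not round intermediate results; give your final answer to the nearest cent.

$216184.37

D_1 = 19840.70000
D_2 = 21050.98270
D_3 = 22335.09264
Terminal value at year 3: TV = D_3×(1+g_2)/(r−g_2) = 22826.46468/0.098 = 232923.10901
P_0 = D_1/(1+r)^1 + D_2/(1+r)^2 + D_3/(1+r)^3 + TV/(1+r)^3
    = 17714.91071 + 16781.71452 + 15897.67778 + 165790.06825 = 216184.37127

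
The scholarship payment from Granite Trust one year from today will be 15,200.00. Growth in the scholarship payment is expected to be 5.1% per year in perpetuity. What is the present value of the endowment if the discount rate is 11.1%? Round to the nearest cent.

253333.33

Growing perpetuity: P = D₁ / (r − g) = 15,200.0000 / (0.111 − 0.051) = 253,333.33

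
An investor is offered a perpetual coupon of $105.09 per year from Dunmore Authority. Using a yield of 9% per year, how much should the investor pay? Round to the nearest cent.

Level perpetuity: PV = C / r = $105.09 / 0.09 = $1,167.67

$1167.67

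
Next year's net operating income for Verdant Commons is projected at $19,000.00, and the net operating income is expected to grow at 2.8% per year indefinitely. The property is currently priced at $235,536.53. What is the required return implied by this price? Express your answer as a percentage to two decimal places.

10.87%

P = D₁/(r − g) ⇒ r = D₁/P + g = $19,000.0000/$235,536.53 + 0.028 = 0.080667 + 0.028 = 0.108667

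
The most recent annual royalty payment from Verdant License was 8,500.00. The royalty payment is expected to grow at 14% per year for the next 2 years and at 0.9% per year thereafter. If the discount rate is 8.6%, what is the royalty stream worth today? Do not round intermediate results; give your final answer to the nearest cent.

D_1 = 9690.00000
D_2 = 11046.60000
Terminal value at year 2: TV = D_2×(1+g_2)/(r−g_2) = 11146.01940/0.077 = 144753.49870
P_0 = D_1/(1+r)^1 + D_2/(1+r)^2 + TV/(1+r)^2
    = 8922.65193 + 9366.31971 + 122735.28035 = 141024.25199

141024.25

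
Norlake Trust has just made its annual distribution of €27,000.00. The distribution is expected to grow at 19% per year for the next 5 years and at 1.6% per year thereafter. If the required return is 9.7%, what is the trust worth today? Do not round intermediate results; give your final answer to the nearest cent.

D_1 = 32130.00000
D_2 = 38234.70000
D_3 = 45499.29300
D_4 = 54144.15867
D_5 = 64431.54882
Terminal value at year 5: TV = D_5×(1+g_2)/(r−g_2) = 65462.45360/0.081 = 808178.43949
P_0 = D_1/(1+r)^1 + D_2/(1+r)^2 + D_3/(1+r)^3 + D_4/(1+r)^4 + D_5/(1+r)^5 + TV/(1+r)^5
    = 29288.96992 + 31771.99107 + 34465.51447 + 37387.38580 + 40556.96362 + 508714.50670 = 682185.33157

€682185.33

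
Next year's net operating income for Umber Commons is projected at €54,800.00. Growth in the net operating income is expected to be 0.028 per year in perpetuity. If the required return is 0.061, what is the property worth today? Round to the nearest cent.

Growing perpetuity: P = D₁ / (r − g) = €54,800.0000 / (0.061 − 0.028) = €1,660,606.06

€1660606.06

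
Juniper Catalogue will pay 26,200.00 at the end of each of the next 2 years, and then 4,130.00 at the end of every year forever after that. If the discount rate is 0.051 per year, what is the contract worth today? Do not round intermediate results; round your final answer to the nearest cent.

121959.51

PV of 2-year annuity: 26,200.00 × [1 − (1+0.051)^−2] / 0.051 = 48647.61122
Perpetuity value at year 2: 4,130.00 / 0.051 = 80980.39216
PV of perpetuity: 80980.39216 / (1+0.051)^2 = 73311.89466
Total PV = 48647.61122 + 73311.89466 = 121959.50588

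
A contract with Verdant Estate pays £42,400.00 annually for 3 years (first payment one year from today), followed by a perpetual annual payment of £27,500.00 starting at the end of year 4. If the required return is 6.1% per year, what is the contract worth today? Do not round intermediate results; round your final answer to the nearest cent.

PV of 3-year annuity: £42,400.00 × [1 − (1+0.061)^−3] / 0.061 = 113126.34278
Perpetuity value at year 3: £27,500.00 / 0.061 = 450819.67213
PV of perpetuity: 450819.67213 / (1+0.061)^3 = 377447.63377
Total PV = 113126.34278 + 377447.63377 = 490573.97655

£490573.98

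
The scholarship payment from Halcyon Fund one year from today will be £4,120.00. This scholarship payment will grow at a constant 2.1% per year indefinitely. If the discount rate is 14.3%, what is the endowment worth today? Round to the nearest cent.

Growing perpetuity: P = D₁ / (r − g) = £4,120.0000 / (0.143 − 0.021) = £33,770.49

£33770.49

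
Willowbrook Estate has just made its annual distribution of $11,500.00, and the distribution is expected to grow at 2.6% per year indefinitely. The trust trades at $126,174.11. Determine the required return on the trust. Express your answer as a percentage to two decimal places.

D₁ = $11,500.00 × 1.026 = $11,799.0000
P = D₁/(r − g) ⇒ r = D₁/P + g = $11,799.0000/$126,174.11 + 0.026 = 0.093514 + 0.026 = 0.119514

11.95%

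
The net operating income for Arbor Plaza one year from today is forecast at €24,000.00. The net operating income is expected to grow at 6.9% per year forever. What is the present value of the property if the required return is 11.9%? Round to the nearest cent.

€480000.00

Growing perpetuity: P = D₁ / (r − g) = €24,000.0000 / (0.119 − 0.069) = €480,000.00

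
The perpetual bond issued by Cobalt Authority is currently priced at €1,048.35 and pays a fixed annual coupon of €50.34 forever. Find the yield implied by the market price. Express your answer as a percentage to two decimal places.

P = C/r ⇒ r = C/P = €50.34/€1,048.35 = 0.048018

4.80%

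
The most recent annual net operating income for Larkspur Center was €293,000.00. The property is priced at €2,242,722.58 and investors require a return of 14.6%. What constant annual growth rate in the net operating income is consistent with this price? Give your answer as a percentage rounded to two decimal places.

1.36%

P = D₀(1+g)/(r−g) ⇒ P(r−g) = D₀(1+g) ⇒ g(P+D₀) = P·r − D₀
g = (P·r − D₀)/(P + D₀) = (€2,242,722.58×0.146 − €293,000.00) / (€2,242,722.58 + €293,000.00) = 0.013581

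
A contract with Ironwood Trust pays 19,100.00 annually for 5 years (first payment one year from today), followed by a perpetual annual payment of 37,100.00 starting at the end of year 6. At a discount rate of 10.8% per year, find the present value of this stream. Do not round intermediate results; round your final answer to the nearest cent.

276656.31

PV of 5-year annuity: 19,100.00 × [1 − (1+0.108)^−5] / 0.108 = 70948.23079
Perpetuity value at year 5: 37,100.00 / 0.108 = 343518.51852
PV of perpetuity: 343518.51852 / (1+0.108)^5 = 205708.08071
Total PV = 70948.23079 + 205708.08071 = 276656.31150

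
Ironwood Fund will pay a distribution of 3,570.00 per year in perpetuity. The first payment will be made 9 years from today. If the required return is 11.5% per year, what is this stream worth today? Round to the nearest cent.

Value at end of year 8: C / r = 3,570.00 / 0.115 = 31,043.4783
Discount to today: PV = 31,043.4783 / (1 + 0.115)^8 = 31,043.4783 / 2.388905 = 12,994.85

12994.85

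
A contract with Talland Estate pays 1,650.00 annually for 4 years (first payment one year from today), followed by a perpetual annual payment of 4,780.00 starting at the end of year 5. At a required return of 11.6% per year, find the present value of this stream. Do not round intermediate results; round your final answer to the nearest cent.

PV of 4-year annuity: 1,650.00 × [1 − (1+0.116)^−4] / 0.116 = 5054.14129
Perpetuity value at year 4: 4,780.00 / 0.116 = 41206.89655
PV of perpetuity: 41206.89655 / (1+0.116)^4 = 26565.20239
Total PV = 5054.14129 + 26565.20239 = 31619.34368

31619.34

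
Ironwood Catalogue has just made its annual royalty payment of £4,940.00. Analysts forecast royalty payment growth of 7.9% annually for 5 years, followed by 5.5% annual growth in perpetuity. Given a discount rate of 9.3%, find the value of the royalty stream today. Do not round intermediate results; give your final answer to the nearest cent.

D_1 = 5330.26000
D_2 = 5751.35054
D_3 = 6205.70723
D_4 = 6695.95810
D_5 = 7224.93879
Terminal value at year 5: TV = D_5×(1+g_2)/(r−g_2) = 7622.31043/0.038 = 200587.11652
P_0 = D_1/(1+r)^1 + D_2/(1+r)^2 + D_3/(1+r)^3 + D_4/(1+r)^4 + D_5/(1+r)^5 + TV/(1+r)^5
    = 4876.72461 + 4814.25970 + 4752.59489 + 4691.71994 + 4631.62471 + 128588.52823 = 152355.45209

£152355.45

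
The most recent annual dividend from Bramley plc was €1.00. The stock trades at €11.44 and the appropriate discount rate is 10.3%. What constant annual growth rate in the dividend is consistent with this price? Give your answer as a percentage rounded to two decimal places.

P = D₀(1+g)/(r−g) ⇒ P(r−g) = D₀(1+g) ⇒ g(P+D₀) = P·r − D₀
g = (P·r − D₀)/(P + D₀) = (€11.44×0.103 − €1.00) / (€11.44 + €1.00) = 0.014334

1.43%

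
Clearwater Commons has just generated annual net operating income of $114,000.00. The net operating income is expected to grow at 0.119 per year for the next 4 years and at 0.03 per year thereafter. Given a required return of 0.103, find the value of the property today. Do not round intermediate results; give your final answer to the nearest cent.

$2176652.49

D_1 = 127566.00000
D_2 = 142746.35400
D_3 = 159733.17013
D_4 = 178741.41737
Terminal value at year 4: TV = D_4×(1+g_2)/(r−g_2) = 184103.65989/0.073 = 2521967.94373
P_0 = D_1/(1+r)^1 + D_2/(1+r)^2 + D_3/(1+r)^3 + D_4/(1+r)^4 + TV/(1+r)^4
    = 115653.67180 + 117331.33159 + 119033.32734 + 120760.01205 + 1703874.14263 = 2176652.48542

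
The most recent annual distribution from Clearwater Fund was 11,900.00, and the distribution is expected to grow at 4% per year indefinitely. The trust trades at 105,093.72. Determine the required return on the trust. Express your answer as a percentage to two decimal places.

15.78%

D₁ = 11,900.00 × 1.04 = 12,376.0000
P = D₁/(r − g) ⇒ r = D₁/P + g = 12,376.0000/105,093.72 + 0.04 = 0.117762 + 0.04 = 0.157762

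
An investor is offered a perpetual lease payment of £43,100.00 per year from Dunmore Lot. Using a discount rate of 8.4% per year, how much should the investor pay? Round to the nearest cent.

£513095.24

Level perpetuity: PV = C / r = £43,100.00 / 0.084 = £513,095.24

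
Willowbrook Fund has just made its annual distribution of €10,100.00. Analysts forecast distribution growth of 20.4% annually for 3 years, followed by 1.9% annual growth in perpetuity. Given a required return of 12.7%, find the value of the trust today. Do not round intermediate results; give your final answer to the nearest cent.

D_1 = 12160.40000
D_2 = 14641.12160
D_3 = 17627.91041
Terminal value at year 3: TV = D_3×(1+g_2)/(r−g_2) = 17962.84070/0.108 = 166322.59911
P_0 = D_1/(1+r)^1 + D_2/(1+r)^2 + D_3/(1+r)^3 + TV/(1+r)^3
    = 10790.06211 + 11527.27132 + 12314.84887 + 116192.87960 = 150825.06190

€150825.06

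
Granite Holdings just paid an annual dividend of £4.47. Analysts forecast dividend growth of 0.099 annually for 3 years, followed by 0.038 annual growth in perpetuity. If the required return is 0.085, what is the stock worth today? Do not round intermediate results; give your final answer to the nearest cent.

D_1 = 4.91253
D_2 = 5.39887
D_3 = 5.93336
Terminal value at year 3: TV = D_3×(1+g_2)/(r−g_2) = 6.15883/0.047 = 131.03886
P_0 = D_1/(1+r)^1 + D_2/(1+r)^2 + D_3/(1+r)^3 + TV/(1+r)^3
    = 4.52768 + 4.58610 + 4.64527 + 102.59138 = 116.35043

£116.35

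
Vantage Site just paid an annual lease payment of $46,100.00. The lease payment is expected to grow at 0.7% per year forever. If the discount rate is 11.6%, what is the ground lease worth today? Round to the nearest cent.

$425896.33

D₁ = D₀ × (1 + g) = $46,100.00 × 1.007 = $46,422.7000
Growing perpetuity: P = D₁ / (r − g) = $46,422.7000 / (0.116 − 0.007) = $425,896.33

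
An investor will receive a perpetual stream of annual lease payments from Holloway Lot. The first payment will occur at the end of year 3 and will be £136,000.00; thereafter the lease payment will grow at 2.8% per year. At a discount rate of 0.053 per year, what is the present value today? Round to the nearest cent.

Value at end of year 2: C₁ / (r − g) = £136,000.00 / (0.053 − 0.028) = £5,440,000.0000
Discount to today: PV = £5,440,000.0000 / (1 + 0.053)^2 = £5,440,000.0000 / 1.108809 = £4,906,165.08

£4906165.08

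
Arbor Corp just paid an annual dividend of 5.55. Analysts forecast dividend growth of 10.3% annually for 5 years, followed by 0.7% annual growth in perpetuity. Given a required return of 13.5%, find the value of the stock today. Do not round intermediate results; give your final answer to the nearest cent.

63.33

D_1 = 6.12165
D_2 = 6.75218
D_3 = 7.44765
D_4 = 8.21476
D_5 = 9.06088
Terminal value at year 5: TV = D_5×(1+g_2)/(r−g_2) = 9.12431/0.128 = 71.28367
P_0 = D_1/(1+r)^1 + D_2/(1+r)^2 + D_3/(1+r)^3 + D_4/(1+r)^4 + D_5/(1+r)^5 + TV/(1+r)^5
    = 5.39352 + 5.24146 + 5.09368 + 4.95007 + 4.81051 + 37.84519 = 63.33445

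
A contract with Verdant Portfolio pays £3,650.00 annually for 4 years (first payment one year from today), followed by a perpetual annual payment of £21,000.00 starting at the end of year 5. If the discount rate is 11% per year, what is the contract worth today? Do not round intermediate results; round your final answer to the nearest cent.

£137081.66

PV of 4-year annuity: £3,650.00 × [1 − (1+0.11)^−4] / 0.11 = 11323.92677
Perpetuity value at year 4: £21,000.00 / 0.11 = 190909.09091
PV of perpetuity: 190909.09091 / (1+0.11)^4 = 125757.73143
Total PV = 11323.92677 + 125757.73143 = 137081.65819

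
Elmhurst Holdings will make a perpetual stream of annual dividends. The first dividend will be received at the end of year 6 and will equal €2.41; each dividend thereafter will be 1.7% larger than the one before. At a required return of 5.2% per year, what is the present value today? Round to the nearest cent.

€53.44

Value at end of year 5: C₁ / (r − g) = €2.41 / (0.052 − 0.017) = €68.8571
Discount to today: PV = €68.8571 / (1 + 0.052)^5 = €68.8571 / 1.288483 = €53.44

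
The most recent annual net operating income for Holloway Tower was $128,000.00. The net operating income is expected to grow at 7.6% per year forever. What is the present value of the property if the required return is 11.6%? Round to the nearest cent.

$3443200.00

D₁ = D₀ × (1 + g) = $128,000.00 × 1.076 = $137,728.0000
Growing perpetuity: P = D₁ / (r − g) = $137,728.0000 / (0.116 − 0.076) = $3,443,200.00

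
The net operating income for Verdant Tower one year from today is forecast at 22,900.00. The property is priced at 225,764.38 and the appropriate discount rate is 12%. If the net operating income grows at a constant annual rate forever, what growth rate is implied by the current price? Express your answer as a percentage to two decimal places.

1.86%

P = D₁/(r−g) ⇒ g = r − D₁/P = 0.12 − 22,900.00/225,764.38 = 0.018567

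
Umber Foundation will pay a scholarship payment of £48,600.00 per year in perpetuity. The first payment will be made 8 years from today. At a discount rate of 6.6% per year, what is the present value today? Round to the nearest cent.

Value at end of year 7: C / r = £48,600.00 / 0.066 = £736,363.6364
Discount to today: PV = £736,363.6364 / (1 + 0.066)^7 = £736,363.6364 / 1.564229 = £470,751.70

£470751.70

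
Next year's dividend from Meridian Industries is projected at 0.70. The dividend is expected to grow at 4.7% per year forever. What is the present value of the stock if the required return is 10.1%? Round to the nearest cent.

12.96

Growing perpetuity: P = D₁ / (r − g) = 0.7000 / (0.101 − 0.047) = 12.96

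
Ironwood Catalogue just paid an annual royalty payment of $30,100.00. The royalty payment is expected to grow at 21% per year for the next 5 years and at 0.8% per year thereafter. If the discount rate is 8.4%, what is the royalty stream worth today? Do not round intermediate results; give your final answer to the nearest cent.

D_1 = 36421.00000
D_2 = 44069.41000
D_3 = 53323.98610
D_4 = 64522.02318
D_5 = 78071.64805
Terminal value at year 5: TV = D_5×(1+g_2)/(r−g_2) = 78696.22123/0.076 = 1035476.59518
P_0 = D_1/(1+r)^1 + D_2/(1+r)^2 + D_3/(1+r)^3 + D_4/(1+r)^4 + D_5/(1+r)^5 + TV/(1+r)^5
    = 33598.70849 + 37504.09342 + 41863.42531 + 46729.46922 + 52161.12339 + 691821.21545 = 903678.03527

$903678.04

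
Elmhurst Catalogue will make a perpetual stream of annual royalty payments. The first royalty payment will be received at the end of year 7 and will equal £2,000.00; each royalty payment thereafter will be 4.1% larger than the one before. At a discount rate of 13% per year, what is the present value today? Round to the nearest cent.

Value at end of year 6: C₁ / (r − g) = £2,000.00 / (0.13 − 0.041) = £22,471.9101
Discount to today: PV = £22,471.9101 / (1 + 0.13)^6 = £22,471.9101 / 2.081952 = £10,793.67

£10793.67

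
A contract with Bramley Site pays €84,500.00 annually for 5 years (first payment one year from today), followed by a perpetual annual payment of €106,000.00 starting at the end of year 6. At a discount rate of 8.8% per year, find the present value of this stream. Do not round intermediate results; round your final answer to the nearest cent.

PV of 5-year annuity: €84,500.00 × [1 − (1+0.088)^−5] / 0.088 = 330388.25665
Perpetuity value at year 5: €106,000.00 / 0.088 = 1204545.45455
PV of perpetuity: 1204545.45455 / (1+0.088)^5 = 790093.91366
Total PV = 330388.25665 + 790093.91366 = 1120482.17031

€1120482.17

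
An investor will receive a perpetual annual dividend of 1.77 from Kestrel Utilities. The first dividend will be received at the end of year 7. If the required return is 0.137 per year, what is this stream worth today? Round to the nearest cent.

Value at end of year 6: C / r = 1.77 / 0.137 = 12.9197
Discount to today: PV = 12.9197 / (1 + 0.137)^6 = 12.9197 / 2.160542 = 5.98

5.98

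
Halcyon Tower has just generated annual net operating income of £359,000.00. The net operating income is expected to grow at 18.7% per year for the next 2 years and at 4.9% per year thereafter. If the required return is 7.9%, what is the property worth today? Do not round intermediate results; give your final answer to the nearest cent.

D_1 = 426133.00000
D_2 = 505819.87100
Terminal value at year 2: TV = D_2×(1+g_2)/(r−g_2) = 530605.04468/0.03 = 17686834.82263
P_0 = D_1/(1+r)^1 + D_2/(1+r)^2 + TV/(1+r)^2
    = 394933.27155 + 434463.20049 + 15191729.91042 = 16021126.38245

£16021126.38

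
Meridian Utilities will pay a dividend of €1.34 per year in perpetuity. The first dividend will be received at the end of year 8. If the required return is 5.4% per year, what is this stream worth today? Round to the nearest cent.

€17.17

Value at end of year 7: C / r = €1.34 / 0.054 = €24.8148
Discount to today: PV = €24.8148 / (1 + 0.054)^7 = €24.8148 / 1.445055 = €17.17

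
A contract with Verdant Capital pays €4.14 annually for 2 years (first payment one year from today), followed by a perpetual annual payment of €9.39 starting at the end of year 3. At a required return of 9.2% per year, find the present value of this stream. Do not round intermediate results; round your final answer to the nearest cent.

€92.85

PV of 2-year annuity: €4.14 × [1 − (1+0.092)^−2] / 0.092 = 7.26301
Perpetuity value at year 2: €9.39 / 0.092 = 102.06522
PV of perpetuity: 102.06522 / (1+0.092)^2 = 85.59186
Total PV = 7.26301 + 85.59186 = 92.85488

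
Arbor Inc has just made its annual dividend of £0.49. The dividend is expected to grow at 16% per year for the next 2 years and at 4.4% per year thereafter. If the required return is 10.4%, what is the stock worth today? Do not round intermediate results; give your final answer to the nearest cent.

D_1 = 0.56840
D_2 = 0.65934
Terminal value at year 2: TV = D_2×(1+g_2)/(r−g_2) = 0.68836/0.06 = 11.47259
P_0 = D_1/(1+r)^1 + D_2/(1+r)^2 + TV/(1+r)^2
    = 0.51486 + 0.54097 + 9.41289 = 10.46872

£10.47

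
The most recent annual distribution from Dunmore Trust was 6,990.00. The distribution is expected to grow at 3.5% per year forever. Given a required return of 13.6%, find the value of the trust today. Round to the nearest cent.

71630.20

D₁ = D₀ × (1 + g) = 6,990.00 × 1.035 = 7,234.6500
Growing perpetuity: P = D₁ / (r − g) = 7,234.6500 / (0.136 − 0.035) = 71,630.20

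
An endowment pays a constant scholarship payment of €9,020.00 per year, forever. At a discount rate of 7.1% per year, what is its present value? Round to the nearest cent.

Level perpetuity: PV = C / r = €9,020.00 / 0.071 = €127,042.25

€127042.25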